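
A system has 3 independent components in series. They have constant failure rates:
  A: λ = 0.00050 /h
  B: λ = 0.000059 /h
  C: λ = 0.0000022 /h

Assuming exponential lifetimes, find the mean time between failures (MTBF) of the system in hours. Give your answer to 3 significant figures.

1780

Series of exponential components: λ_sys = Σ λ_i
λ_sys = 0.00050 + 0.000059 + 0.0000022 = 5.6120e-04 /h
MTBF = 1 / λ_sys = 1780 h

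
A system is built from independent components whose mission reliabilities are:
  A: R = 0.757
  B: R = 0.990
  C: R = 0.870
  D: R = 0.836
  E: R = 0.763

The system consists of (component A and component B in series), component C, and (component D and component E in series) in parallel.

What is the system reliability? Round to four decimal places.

Series (A and B): 0.757000 × 0.990000 = 0.749430
Series (D and E): 0.836000 × 0.763000 = 0.637868
Parallel ([0.749430], C, and [0.637868]): 1 − (1 − 0.749430)(1 − 0.870000)(1 − 0.637868) = 0.9882

0.9882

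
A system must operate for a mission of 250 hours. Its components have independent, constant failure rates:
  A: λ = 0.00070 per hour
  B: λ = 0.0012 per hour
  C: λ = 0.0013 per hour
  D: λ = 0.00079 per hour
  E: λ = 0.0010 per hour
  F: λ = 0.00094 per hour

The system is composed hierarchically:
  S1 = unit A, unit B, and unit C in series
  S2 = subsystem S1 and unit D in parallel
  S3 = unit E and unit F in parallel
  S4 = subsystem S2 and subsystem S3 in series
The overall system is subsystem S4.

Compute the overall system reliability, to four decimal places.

0.8596

R(A) = exp(−0.00070 × 250) = 0.839457
R(B) = exp(−0.0012 × 250) = 0.740818
R(C) = exp(−0.0013 × 250) = 0.722527
R(D) = exp(−0.00079 × 250) = 0.820780
R(E) = exp(−0.0010 × 250) = 0.778801
R(F) = exp(−0.00094 × 250) = 0.790571
Series (A, B, and C): 0.839457 × 0.740818 × 0.722527 = 0.449329
Parallel ([0.449329] and D): 1 − (1 − 0.449329)(1 − 0.820780) = 0.901309
Parallel (E and F): 1 − (1 − 0.778801)(1 − 0.790571) = 0.953675
Series ([0.901309] and [0.953675]): 0.901309 × 0.953675 = 0.8596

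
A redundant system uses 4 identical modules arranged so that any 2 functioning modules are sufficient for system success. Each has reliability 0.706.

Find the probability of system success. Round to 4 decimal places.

0.9208

R = Σ_{i=2}^{4} C(4,i) p^i (1−p)^{4−i} with p = 0.706
C(4,2)·0.706^2·0.294^2 = 0.258497
C(4,3)·0.706^3·0.294^1 = 0.413829
C(4,4)·0.706^4·0.294^0 = 0.248438
Sum = 0.9208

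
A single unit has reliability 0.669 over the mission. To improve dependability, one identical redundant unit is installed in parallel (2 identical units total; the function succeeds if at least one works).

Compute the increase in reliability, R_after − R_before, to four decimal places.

R_before = 0.669
R_after = 1 − (1 − 0.669)^2 = 0.8904
ΔR = 0.8904 − 0.669 = 0.2214

0.2214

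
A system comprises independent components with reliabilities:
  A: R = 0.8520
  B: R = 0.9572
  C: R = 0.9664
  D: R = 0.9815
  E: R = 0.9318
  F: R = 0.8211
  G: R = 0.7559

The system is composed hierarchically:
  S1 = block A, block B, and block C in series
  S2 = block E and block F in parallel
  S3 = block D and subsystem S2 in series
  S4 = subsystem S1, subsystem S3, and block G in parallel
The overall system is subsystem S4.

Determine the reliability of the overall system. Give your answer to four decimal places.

Series (A, B, and C): 0.852000 × 0.957200 × 0.966400 = 0.788132
Parallel (E and F): 1 − (1 − 0.931800)(1 − 0.821100) = 0.987799
Series (D and [0.987799]): 0.981500 × 0.987799 = 0.969525
Parallel ([0.788132], [0.969525], and G): 1 − (1 − 0.788132)(1 − 0.969525)(1 − 0.755900) = 0.9984

0.9984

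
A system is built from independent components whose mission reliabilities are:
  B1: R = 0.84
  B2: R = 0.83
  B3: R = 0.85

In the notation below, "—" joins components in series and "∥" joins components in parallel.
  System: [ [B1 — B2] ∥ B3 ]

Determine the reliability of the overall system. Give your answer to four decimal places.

0.9546

Series (B1 and B2): 0.840000 × 0.830000 = 0.697200
Parallel ([0.697200] and B3): 1 − (1 − 0.697200)(1 − 0.850000) = 0.9546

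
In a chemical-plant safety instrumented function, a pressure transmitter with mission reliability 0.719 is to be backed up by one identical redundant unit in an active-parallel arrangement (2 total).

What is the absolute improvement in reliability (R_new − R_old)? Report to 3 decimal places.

R_before = 0.719
R_after = 1 − (1 − 0.719)^2 = 0.921
ΔR = 0.921 − 0.719 = 0.202

0.202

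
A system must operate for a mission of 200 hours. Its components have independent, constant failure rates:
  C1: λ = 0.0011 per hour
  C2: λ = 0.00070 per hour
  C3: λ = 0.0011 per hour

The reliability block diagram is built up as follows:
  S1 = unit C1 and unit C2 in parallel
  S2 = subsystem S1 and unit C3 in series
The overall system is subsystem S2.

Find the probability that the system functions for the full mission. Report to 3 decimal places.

R(C1) = exp(−0.0011 × 200) = 0.80252
R(C2) = exp(−0.00070 × 200) = 0.86936
R(C3) = exp(−0.0011 × 200) = 0.80252
Parallel (C1 and C2): 1 − (1 − 0.80252)(1 − 0.86936) = 0.97420
Series ([0.97420] and C3): 0.97420 × 0.80252 = 0.782

0.782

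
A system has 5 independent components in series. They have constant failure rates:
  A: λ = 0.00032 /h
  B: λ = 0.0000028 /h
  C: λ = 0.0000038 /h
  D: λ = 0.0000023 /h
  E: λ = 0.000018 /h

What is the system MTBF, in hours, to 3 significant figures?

Series of exponential components: λ_sys = Σ λ_i
λ_sys = 0.00032 + 0.0000028 + 0.0000038 + 0.0000023 + 0.000018 = 3.4690e-04 /h
MTBF = 1 / λ_sys = 2880 h

2880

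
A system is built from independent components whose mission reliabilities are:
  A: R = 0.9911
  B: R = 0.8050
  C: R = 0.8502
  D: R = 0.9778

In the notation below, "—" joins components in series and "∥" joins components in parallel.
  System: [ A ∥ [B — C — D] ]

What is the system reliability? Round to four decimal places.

Series (B, C, and D): 0.805000 × 0.850200 × 0.977800 = 0.669217
Parallel (A and [0.669217]): 1 − (1 − 0.991100)(1 − 0.669217) = 0.9971

0.9971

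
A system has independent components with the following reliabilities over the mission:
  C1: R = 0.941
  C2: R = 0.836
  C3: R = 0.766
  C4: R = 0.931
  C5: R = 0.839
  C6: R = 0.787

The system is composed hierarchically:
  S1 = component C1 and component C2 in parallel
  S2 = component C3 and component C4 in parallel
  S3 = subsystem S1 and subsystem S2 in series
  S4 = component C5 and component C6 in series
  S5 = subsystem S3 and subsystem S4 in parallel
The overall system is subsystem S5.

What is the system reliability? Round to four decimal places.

Parallel (C1 and C2): 1 − (1 − 0.941000)(1 − 0.836000) = 0.990324
Parallel (C3 and C4): 1 − (1 − 0.766000)(1 − 0.931000) = 0.983854
Series ([0.990324] and [0.983854]): 0.990324 × 0.983854 = 0.974334
Series (C5 and C6): 0.839000 × 0.787000 = 0.660293
Parallel ([0.974334] and [0.660293]): 1 − (1 − 0.974334)(1 − 0.660293) = 0.9913

0.9913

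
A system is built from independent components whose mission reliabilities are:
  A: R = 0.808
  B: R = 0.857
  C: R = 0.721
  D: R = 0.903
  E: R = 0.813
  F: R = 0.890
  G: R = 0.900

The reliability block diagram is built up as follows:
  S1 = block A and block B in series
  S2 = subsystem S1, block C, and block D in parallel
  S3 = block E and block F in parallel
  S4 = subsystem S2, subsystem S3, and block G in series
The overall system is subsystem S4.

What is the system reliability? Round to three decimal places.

Series (A and B): 0.80800 × 0.85700 = 0.69246
Parallel ([0.69246], C, and D): 1 − (1 − 0.69246)(1 − 0.72100)(1 − 0.90300) = 0.99168
Parallel (E and F): 1 − (1 − 0.81300)(1 − 0.89000) = 0.97943
Series ([0.99168], [0.97943], and G): 0.99168 × 0.97943 × 0.90000 = 0.874

0.874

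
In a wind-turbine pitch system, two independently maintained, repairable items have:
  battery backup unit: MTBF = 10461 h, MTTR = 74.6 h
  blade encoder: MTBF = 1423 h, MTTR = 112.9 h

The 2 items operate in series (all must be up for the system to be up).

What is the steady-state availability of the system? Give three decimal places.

0.920

A(battery backup unit) = MTBF/(MTBF+MTTR) = 10461/(10461+74.6) = 0.992919
A(blade encoder) = MTBF/(MTBF+MTTR) = 1423/(1423+112.9) = 0.926493
Series availability: 0.992919 × 0.926493 = 0.920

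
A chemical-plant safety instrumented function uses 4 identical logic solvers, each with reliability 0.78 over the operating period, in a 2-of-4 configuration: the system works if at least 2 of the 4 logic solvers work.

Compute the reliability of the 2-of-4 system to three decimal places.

0.964

R = Σ_{i=2}^{4} C(4,i) p^i (1−p)^{4−i} with p = 0.78
C(4,2)·0.78^2·0.22^2 = 0.17668
C(4,3)·0.78^3·0.22^1 = 0.41761
C(4,4)·0.78^4·0.22^0 = 0.37015
Sum = 0.964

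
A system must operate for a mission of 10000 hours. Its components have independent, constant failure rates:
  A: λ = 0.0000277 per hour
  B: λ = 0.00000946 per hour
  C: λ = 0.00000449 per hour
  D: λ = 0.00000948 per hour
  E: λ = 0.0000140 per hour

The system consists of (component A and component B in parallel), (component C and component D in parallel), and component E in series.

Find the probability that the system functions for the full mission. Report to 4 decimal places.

0.8470

R(A) = exp(−0.0000277 × 10000) = 0.758054
R(B) = exp(−0.00000946 × 10000) = 0.909737
R(C) = exp(−0.00000449 × 10000) = 0.956093
R(D) = exp(−0.00000948 × 10000) = 0.909555
R(E) = exp(−0.0000140 × 10000) = 0.869358
Parallel (A and B): 1 − (1 − 0.758054)(1 − 0.909737) = 0.978161
Parallel (C and D): 1 − (1 − 0.956093)(1 − 0.909555) = 0.996029
Series ([0.978161], [0.996029], and E): 0.978161 × 0.996029 × 0.869358 = 0.8470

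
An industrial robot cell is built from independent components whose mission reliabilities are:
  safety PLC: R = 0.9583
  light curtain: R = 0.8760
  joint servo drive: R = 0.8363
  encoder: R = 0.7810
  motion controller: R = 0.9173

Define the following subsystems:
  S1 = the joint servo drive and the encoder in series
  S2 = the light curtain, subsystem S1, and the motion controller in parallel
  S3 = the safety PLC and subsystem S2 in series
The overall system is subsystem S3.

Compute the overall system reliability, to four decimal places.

Series (joint servo drive and encoder): 0.836300 × 0.781000 = 0.653150
Parallel (light curtain, [0.653150], and motion controller): 1 − (1 − 0.876000)(1 − 0.653150)(1 − 0.917300) = 0.996443
Series (safety PLC and [0.996443]): 0.958300 × 0.996443 = 0.9549

0.9549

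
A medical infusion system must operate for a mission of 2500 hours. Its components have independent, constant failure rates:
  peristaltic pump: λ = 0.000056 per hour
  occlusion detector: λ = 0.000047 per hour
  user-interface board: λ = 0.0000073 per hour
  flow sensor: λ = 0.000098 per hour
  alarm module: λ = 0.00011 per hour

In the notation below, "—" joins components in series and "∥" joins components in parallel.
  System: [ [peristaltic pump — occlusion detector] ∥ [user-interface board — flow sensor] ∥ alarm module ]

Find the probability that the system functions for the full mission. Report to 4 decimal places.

0.9874

R(peristaltic pump) = exp(−0.000056 × 2500) = 0.869358
R(occlusion detector) = exp(−0.000047 × 2500) = 0.889141
R(user-interface board) = exp(−0.0000073 × 2500) = 0.981916
R(flow sensor) = exp(−0.000098 × 2500) = 0.782705
R(alarm module) = exp(−0.00011 × 2500) = 0.759572
Series (peristaltic pump and occlusion detector): 0.869358 × 0.889141 = 0.772982
Series (user-interface board and flow sensor): 0.981916 × 0.782705 = 0.768551
Parallel ([0.772982], [0.768551], and alarm module): 1 − (1 − 0.772982)(1 − 0.768551)(1 − 0.759572) = 0.9874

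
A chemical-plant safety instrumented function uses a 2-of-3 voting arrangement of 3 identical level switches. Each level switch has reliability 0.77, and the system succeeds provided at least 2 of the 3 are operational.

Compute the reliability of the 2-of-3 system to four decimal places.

R = Σ_{i=2}^{3} C(3,i) p^i (1−p)^{3−i} with p = 0.77
C(3,2)·0.77^2·0.23^1 = 0.409101
C(3,3)·0.77^3·0.23^0 = 0.456533
Sum = 0.8656

0.8656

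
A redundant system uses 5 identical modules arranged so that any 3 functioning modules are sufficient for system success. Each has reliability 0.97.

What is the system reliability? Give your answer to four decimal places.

0.9997

R = Σ_{i=3}^{5} C(5,i) p^i (1−p)^{5−i} with p = 0.97
C(5,3)·0.97^3·0.03^2 = 0.008214
C(5,4)·0.97^4·0.03^1 = 0.132794
C(5,5)·0.97^5·0.03^0 = 0.858734
Sum = 0.9997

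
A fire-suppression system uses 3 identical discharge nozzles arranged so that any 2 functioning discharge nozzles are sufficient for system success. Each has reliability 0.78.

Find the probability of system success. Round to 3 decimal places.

R = Σ_{i=2}^{3} C(3,i) p^i (1−p)^{3−i} with p = 0.78
C(3,2)·0.78^2·0.22^1 = 0.40154
C(3,3)·0.78^3·0.22^0 = 0.47455
Sum = 0.876

0.876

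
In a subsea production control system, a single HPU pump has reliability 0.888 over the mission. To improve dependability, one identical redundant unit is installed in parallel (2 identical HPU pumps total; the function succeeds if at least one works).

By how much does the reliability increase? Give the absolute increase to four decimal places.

0.0995

R_before = 0.888
R_after = 1 − (1 − 0.888)^2 = 0.9875
ΔR = 0.9875 − 0.888 = 0.0995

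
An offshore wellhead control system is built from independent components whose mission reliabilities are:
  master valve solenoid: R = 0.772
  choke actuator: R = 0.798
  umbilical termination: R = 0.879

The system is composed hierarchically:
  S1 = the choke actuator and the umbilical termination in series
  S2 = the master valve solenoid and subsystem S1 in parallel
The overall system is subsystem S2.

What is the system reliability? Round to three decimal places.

Series (choke actuator and umbilical termination): 0.79800 × 0.87900 = 0.70144
Parallel (master valve solenoid and [0.70144]): 1 − (1 − 0.77200)(1 − 0.70144) = 0.932

0.932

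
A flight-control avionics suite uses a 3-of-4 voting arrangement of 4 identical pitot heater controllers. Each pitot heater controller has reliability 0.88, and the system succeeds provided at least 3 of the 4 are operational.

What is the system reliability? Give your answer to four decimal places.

0.9268

R = Σ_{i=3}^{4} C(4,i) p^i (1−p)^{4−i} with p = 0.88
C(4,3)·0.88^3·0.12^1 = 0.327107
C(4,4)·0.88^4·0.12^0 = 0.599695
Sum = 0.9268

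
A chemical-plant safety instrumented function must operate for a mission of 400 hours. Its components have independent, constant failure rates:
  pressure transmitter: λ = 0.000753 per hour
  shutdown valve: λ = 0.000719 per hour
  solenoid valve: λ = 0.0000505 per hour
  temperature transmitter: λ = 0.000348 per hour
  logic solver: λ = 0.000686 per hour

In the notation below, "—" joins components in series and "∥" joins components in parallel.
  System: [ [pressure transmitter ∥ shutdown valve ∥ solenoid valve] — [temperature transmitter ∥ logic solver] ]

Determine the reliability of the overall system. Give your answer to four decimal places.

0.9676

R(pressure transmitter) = exp(−0.000753 × 400) = 0.739930
R(shutdown valve) = exp(−0.000719 × 400) = 0.750062
R(solenoid valve) = exp(−0.0000505 × 400) = 0.980003
R(temperature transmitter) = exp(−0.000348 × 400) = 0.870054
R(logic solver) = exp(−0.000686 × 400) = 0.760028
Parallel (pressure transmitter, shutdown valve, and solenoid valve): 1 − (1 − 0.739930)(1 − 0.750062)(1 − 0.980003) = 0.998700
Parallel (temperature transmitter and logic solver): 1 − (1 − 0.870054)(1 − 0.760028) = 0.968817
Series ([0.998700] and [0.968817]): 0.998700 × 0.968817 = 0.9676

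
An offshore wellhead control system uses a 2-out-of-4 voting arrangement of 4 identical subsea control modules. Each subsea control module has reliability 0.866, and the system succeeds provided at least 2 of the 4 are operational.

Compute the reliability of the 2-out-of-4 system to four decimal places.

0.9913

R = Σ_{i=2}^{4} C(4,i) p^i (1−p)^{4−i} with p = 0.866
C(4,2)·0.866^2·0.134^2 = 0.080797
C(4,3)·0.866^3·0.134^1 = 0.348112
C(4,4)·0.866^4·0.134^0 = 0.562434
Sum = 0.9913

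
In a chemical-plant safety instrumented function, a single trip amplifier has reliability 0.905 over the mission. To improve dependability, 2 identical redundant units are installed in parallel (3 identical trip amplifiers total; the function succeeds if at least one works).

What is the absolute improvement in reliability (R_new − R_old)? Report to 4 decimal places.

R_before = 0.905
R_after = 1 − (1 − 0.905)^3 = 0.9991
ΔR = 0.9991 − 0.905 = 0.0941

0.0941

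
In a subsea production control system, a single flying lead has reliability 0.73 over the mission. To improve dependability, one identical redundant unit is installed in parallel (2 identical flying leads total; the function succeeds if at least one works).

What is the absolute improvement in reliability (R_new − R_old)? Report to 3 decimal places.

0.197

R_before = 0.73
R_after = 1 − (1 − 0.73)^2 = 0.927
ΔR = 0.927 − 0.73 = 0.197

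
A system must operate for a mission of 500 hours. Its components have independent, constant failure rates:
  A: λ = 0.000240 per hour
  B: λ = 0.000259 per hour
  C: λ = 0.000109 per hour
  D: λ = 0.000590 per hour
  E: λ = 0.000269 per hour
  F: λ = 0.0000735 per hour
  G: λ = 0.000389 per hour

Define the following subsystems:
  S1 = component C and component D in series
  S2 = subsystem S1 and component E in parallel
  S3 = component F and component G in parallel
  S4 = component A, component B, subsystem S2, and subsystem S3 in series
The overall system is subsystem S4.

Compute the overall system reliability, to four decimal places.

0.7455

R(A) = exp(−0.000240 × 500) = 0.886920
R(B) = exp(−0.000259 × 500) = 0.878535
R(C) = exp(−0.000109 × 500) = 0.946959
R(D) = exp(−0.000590 × 500) = 0.744532
R(E) = exp(−0.000269 × 500) = 0.874153
R(F) = exp(−0.0000735 × 500) = 0.963917
R(G) = exp(−0.000389 × 500) = 0.823246
Series (C and D): 0.946959 × 0.744532 = 0.705041
Parallel ([0.705041] and E): 1 − (1 − 0.705041)(1 − 0.874153) = 0.962880
Parallel (F and G): 1 − (1 − 0.963917)(1 − 0.823246) = 0.993622
Series (A, B, [0.962880], and [0.993622]): 0.886920 × 0.878535 × 0.962880 × 0.993622 = 0.7455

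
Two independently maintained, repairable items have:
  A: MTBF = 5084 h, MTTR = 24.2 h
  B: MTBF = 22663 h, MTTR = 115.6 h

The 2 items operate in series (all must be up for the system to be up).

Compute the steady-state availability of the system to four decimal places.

0.9902

A(A) = MTBF/(MTBF+MTTR) = 5084/(5084+24.2) = 0.995263
A(B) = MTBF/(MTBF+MTTR) = 22663/(22663+115.6) = 0.994925
Series availability: 0.995263 × 0.994925 = 0.9902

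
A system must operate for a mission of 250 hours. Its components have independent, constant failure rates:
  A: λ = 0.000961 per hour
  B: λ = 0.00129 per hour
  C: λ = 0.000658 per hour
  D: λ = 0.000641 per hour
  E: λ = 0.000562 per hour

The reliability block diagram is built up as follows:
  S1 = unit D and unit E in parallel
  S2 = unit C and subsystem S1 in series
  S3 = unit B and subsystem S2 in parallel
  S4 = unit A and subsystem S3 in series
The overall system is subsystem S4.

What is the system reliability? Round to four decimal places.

0.7500

R(A) = exp(−0.000961 × 250) = 0.786431
R(B) = exp(−0.00129 × 250) = 0.724336
R(C) = exp(−0.000658 × 250) = 0.848318
R(D) = exp(−0.000641 × 250) = 0.851931
R(E) = exp(−0.000562 × 250) = 0.868924
Parallel (D and E): 1 − (1 − 0.851931)(1 − 0.868924) = 0.980592
Series (C and [0.980592]): 0.848318 × 0.980592 = 0.831854
Parallel (B and [0.831854]): 1 − (1 − 0.724336)(1 − 0.831854) = 0.953648
Series (A and [0.953648]): 0.786431 × 0.953648 = 0.7500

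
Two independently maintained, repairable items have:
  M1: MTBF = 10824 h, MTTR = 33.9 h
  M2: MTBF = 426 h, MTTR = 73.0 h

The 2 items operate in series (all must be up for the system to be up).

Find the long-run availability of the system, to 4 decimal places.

A(M1) = MTBF/(MTBF+MTTR) = 10824/(10824+33.9) = 0.996878
A(M2) = MTBF/(MTBF+MTTR) = 426/(426+73.0) = 0.853707
Series availability: 0.996878 × 0.853707 = 0.8510

0.8510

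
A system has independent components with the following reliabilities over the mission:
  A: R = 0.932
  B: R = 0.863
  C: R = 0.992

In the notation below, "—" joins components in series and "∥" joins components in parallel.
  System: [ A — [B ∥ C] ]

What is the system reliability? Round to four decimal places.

Parallel (B and C): 1 − (1 − 0.863000)(1 − 0.992000) = 0.998904
Series (A and [0.998904]): 0.932000 × 0.998904 = 0.9310

0.9310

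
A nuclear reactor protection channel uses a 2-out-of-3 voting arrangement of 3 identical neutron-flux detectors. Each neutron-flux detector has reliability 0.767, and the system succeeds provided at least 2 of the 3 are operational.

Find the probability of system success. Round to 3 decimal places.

R = Σ_{i=2}^{3} C(3,i) p^i (1−p)^{3−i} with p = 0.767
C(3,2)·0.767^2·0.233^1 = 0.41121
C(3,3)·0.767^3·0.233^0 = 0.45122
Sum = 0.862

0.862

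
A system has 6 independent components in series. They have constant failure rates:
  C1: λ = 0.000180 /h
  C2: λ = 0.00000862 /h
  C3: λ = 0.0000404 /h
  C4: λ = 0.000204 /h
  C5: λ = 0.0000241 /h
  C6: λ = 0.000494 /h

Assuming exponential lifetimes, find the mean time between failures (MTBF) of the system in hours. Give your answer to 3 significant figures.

1050

Series of exponential components: λ_sys = Σ λ_i
λ_sys = 0.000180 + 0.00000862 + 0.0000404 + 0.000204 + 0.0000241 + 0.000494 = 9.5112e-04 /h
MTBF = 1 / λ_sys = 1050 h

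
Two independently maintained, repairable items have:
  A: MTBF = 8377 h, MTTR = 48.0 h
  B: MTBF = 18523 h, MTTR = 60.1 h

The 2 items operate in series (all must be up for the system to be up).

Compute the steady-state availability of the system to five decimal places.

0.99109

A(A) = MTBF/(MTBF+MTTR) = 8377/(8377+48.0) = 0.994303
A(B) = MTBF/(MTBF+MTTR) = 18523/(18523+60.1) = 0.996766
Series availability: 0.994303 × 0.996766 = 0.99109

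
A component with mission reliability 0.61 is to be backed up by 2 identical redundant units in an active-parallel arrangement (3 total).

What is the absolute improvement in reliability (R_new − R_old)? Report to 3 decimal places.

0.331

R_before = 0.61
R_after = 1 − (1 − 0.61)^3 = 0.941
ΔR = 0.941 − 0.61 = 0.331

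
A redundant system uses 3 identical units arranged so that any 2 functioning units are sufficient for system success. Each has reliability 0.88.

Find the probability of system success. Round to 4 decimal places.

0.9603

R = Σ_{i=2}^{3} C(3,i) p^i (1−p)^{3−i} with p = 0.88
C(3,2)·0.88^2·0.12^1 = 0.278784
C(3,3)·0.88^3·0.12^0 = 0.681472
Sum = 0.9603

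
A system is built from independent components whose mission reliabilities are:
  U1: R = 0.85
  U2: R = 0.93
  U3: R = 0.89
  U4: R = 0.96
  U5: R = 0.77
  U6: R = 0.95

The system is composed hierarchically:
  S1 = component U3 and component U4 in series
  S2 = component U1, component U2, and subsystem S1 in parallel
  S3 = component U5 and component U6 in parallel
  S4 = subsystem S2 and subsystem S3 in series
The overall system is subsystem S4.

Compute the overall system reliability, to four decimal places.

Series (U3 and U4): 0.890000 × 0.960000 = 0.854400
Parallel (U1, U2, and [0.854400]): 1 − (1 − 0.850000)(1 − 0.930000)(1 − 0.854400) = 0.998471
Parallel (U5 and U6): 1 − (1 − 0.770000)(1 − 0.950000) = 0.988500
Series ([0.998471] and [0.988500]): 0.998471 × 0.988500 = 0.9870

0.9870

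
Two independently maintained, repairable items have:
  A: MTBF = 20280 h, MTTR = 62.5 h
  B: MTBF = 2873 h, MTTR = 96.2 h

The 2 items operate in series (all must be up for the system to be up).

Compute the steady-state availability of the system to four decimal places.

A(A) = MTBF/(MTBF+MTTR) = 20280/(20280+62.5) = 0.996928
A(B) = MTBF/(MTBF+MTTR) = 2873/(2873+96.2) = 0.967601
Series availability: 0.996928 × 0.967601 = 0.9646

0.9646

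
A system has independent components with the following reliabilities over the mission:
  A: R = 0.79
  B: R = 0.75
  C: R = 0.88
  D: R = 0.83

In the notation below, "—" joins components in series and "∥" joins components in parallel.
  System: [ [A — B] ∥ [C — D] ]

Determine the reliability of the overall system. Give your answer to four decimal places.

0.8901

Series (A and B): 0.790000 × 0.750000 = 0.592500
Series (C and D): 0.880000 × 0.830000 = 0.730400
Parallel ([0.592500] and [0.730400]): 1 − (1 − 0.592500)(1 − 0.730400) = 0.8901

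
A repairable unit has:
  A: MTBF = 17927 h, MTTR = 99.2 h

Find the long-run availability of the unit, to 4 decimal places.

A(A) = MTBF/(MTBF+MTTR) = 17927/(17927+99.2) = 0.9945

0.9945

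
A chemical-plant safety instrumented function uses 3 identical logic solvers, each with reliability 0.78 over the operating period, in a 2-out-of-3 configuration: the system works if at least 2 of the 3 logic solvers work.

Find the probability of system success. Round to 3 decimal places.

0.876

R = Σ_{i=2}^{3} C(3,i) p^i (1−p)^{3−i} with p = 0.78
C(3,2)·0.78^2·0.22^1 = 0.40154
C(3,3)·0.78^3·0.22^0 = 0.47455
Sum = 0.876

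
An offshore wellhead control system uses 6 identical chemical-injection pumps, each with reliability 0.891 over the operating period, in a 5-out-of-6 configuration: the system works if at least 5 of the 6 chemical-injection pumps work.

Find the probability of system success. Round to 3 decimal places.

R = Σ_{i=5}^{6} C(6,i) p^i (1−p)^{6−i} with p = 0.891
C(6,5)·0.891^5·0.109^1 = 0.36725
C(6,6)·0.891^6·0.109^0 = 0.50034
Sum = 0.868

0.868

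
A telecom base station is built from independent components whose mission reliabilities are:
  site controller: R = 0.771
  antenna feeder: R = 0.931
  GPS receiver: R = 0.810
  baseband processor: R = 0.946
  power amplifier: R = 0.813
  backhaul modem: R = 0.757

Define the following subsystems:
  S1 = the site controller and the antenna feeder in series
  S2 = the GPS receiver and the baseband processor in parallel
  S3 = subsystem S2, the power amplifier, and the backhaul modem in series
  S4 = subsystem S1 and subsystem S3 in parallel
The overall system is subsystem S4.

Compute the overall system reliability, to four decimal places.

Series (site controller and antenna feeder): 0.771000 × 0.931000 = 0.717801
Parallel (GPS receiver and baseband processor): 1 − (1 − 0.810000)(1 − 0.946000) = 0.989740
Series ([0.989740], power amplifier, and backhaul modem): 0.989740 × 0.813000 × 0.757000 = 0.609127
Parallel ([0.717801] and [0.609127]): 1 − (1 − 0.717801)(1 − 0.609127) = 0.8897

0.8897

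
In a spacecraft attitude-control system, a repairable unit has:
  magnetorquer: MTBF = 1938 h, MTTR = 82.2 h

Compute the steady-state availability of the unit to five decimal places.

0.95931

A(magnetorquer) = MTBF/(MTBF+MTTR) = 1938/(1938+82.2) = 0.95931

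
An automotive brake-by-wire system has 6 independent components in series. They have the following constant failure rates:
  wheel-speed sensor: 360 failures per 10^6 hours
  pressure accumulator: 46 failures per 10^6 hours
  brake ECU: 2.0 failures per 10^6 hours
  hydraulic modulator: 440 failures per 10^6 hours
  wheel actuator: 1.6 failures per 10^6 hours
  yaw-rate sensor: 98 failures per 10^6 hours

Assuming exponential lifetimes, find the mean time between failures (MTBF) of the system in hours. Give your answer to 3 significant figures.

1060

Series of exponential components: λ_sys = Σ λ_i
λ_sys = 0.00036 + 0.000046 + 0.0000020 + 0.00044 + 0.0000016 + 0.000098 = 9.4760e-04 /h
MTBF = 1 / λ_sys = 1060 h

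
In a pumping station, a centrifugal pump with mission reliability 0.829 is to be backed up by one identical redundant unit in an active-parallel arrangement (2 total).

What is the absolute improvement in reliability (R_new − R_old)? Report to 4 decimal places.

0.1418

R_before = 0.829
R_after = 1 − (1 − 0.829)^2 = 0.9708
ΔR = 0.9708 − 0.829 = 0.1418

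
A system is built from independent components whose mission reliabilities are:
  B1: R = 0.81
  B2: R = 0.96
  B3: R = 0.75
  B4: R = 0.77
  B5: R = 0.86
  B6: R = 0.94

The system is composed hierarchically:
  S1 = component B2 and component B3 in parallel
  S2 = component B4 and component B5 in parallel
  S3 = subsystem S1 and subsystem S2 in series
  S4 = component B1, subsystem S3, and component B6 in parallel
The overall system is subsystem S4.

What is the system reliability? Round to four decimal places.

0.9995

Parallel (B2 and B3): 1 − (1 − 0.960000)(1 − 0.750000) = 0.990000
Parallel (B4 and B5): 1 − (1 − 0.770000)(1 − 0.860000) = 0.967800
Series ([0.990000] and [0.967800]): 0.990000 × 0.967800 = 0.958122
Parallel (B1, [0.958122], and B6): 1 − (1 − 0.810000)(1 − 0.958122)(1 − 0.940000) = 0.9995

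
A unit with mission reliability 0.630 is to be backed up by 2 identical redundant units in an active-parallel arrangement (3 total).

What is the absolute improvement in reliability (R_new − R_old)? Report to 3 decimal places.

0.319

R_before = 0.630
R_after = 1 − (1 − 0.630)^3 = 0.949
ΔR = 0.949 − 0.630 = 0.319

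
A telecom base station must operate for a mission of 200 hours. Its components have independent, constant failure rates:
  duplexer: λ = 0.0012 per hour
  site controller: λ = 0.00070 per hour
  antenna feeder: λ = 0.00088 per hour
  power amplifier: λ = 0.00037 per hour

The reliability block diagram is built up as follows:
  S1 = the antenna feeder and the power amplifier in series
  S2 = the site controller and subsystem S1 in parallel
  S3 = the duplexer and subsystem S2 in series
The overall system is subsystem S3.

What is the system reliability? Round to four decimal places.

0.7639

R(duplexer) = exp(−0.0012 × 200) = 0.786628
R(site controller) = exp(−0.00070 × 200) = 0.869358
R(antenna feeder) = exp(−0.00088 × 200) = 0.838618
R(power amplifier) = exp(−0.00037 × 200) = 0.928672
Series (antenna feeder and power amplifier): 0.838618 × 0.928672 = 0.778801
Parallel (site controller and [0.778801]): 1 − (1 − 0.869358)(1 − 0.778801) = 0.971102
Series (duplexer and [0.971102]): 0.786628 × 0.971102 = 0.7639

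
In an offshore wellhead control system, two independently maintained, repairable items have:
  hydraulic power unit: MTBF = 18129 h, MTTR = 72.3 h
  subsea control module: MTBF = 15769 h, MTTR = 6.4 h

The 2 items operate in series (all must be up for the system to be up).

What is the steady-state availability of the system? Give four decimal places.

0.9956

A(hydraulic power unit) = MTBF/(MTBF+MTTR) = 18129/(18129+72.3) = 0.996028
A(subsea control module) = MTBF/(MTBF+MTTR) = 15769/(15769+6.4) = 0.999594
Series availability: 0.996028 × 0.999594 = 0.9956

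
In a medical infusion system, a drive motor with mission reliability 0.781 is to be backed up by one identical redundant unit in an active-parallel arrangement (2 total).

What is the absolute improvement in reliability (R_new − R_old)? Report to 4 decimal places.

R_before = 0.781
R_after = 1 − (1 − 0.781)^2 = 0.9520
ΔR = 0.9520 − 0.781 = 0.1710

0.1710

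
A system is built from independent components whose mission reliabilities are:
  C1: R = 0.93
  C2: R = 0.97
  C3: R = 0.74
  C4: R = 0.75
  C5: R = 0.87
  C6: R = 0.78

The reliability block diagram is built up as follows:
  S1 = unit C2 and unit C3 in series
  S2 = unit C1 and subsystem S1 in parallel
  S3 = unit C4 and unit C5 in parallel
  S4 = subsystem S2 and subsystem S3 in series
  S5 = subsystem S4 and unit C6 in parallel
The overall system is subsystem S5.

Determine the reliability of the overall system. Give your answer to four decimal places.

0.9886

Series (C2 and C3): 0.970000 × 0.740000 = 0.717800
Parallel (C1 and [0.717800]): 1 − (1 − 0.930000)(1 − 0.717800) = 0.980246
Parallel (C4 and C5): 1 − (1 − 0.750000)(1 − 0.870000) = 0.967500
Series ([0.980246] and [0.967500]): 0.980246 × 0.967500 = 0.948388
Parallel ([0.948388] and C6): 1 − (1 − 0.948388)(1 − 0.780000) = 0.9886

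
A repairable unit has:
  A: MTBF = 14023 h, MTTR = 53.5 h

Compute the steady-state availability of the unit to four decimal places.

0.9962

A(A) = MTBF/(MTBF+MTTR) = 14023/(14023+53.5) = 0.9962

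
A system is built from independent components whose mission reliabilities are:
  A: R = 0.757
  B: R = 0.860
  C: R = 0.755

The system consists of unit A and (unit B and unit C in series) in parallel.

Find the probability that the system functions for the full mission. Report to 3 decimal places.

0.915

Series (B and C): 0.86000 × 0.75500 = 0.64930
Parallel (A and [0.64930]): 1 − (1 − 0.75700)(1 − 0.64930) = 0.915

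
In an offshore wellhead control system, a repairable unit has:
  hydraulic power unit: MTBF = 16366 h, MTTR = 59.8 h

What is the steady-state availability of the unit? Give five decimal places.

0.99636

A(hydraulic power unit) = MTBF/(MTBF+MTTR) = 16366/(16366+59.8) = 0.99636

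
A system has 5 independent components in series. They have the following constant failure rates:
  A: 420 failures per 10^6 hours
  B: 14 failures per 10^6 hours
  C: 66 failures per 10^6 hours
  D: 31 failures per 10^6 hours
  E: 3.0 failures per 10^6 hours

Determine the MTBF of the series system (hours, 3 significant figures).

Series of exponential components: λ_sys = Σ λ_i
λ_sys = 0.00042 + 0.000014 + 0.000066 + 0.000031 + 0.0000030 = 5.3400e-04 /h
MTBF = 1 / λ_sys = 1870 h

1870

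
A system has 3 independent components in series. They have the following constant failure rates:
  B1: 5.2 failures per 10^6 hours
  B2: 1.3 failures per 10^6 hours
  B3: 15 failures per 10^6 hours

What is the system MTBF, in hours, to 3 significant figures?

Series of exponential components: λ_sys = Σ λ_i
λ_sys = 0.0000052 + 0.0000013 + 0.000015 = 2.1500e-05 /h
MTBF = 1 / λ_sys = 46500 h

46500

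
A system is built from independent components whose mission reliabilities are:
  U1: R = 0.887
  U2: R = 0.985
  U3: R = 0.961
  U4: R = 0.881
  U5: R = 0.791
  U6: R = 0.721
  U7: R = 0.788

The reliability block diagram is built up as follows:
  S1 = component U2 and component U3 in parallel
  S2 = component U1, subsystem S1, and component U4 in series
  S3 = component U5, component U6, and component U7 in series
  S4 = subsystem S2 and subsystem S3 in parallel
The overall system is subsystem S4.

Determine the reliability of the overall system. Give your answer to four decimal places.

0.8794

Parallel (U2 and U3): 1 − (1 − 0.985000)(1 − 0.961000) = 0.999415
Series (U1, [0.999415], and U4): 0.887000 × 0.999415 × 0.881000 = 0.780990
Series (U5, U6, and U7): 0.791000 × 0.721000 × 0.788000 = 0.449405
Parallel ([0.780990] and [0.449405]): 1 − (1 − 0.780990)(1 − 0.449405) = 0.8794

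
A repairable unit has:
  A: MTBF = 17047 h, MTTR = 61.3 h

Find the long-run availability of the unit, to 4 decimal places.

0.9964

A(A) = MTBF/(MTBF+MTTR) = 17047/(17047+61.3) = 0.9964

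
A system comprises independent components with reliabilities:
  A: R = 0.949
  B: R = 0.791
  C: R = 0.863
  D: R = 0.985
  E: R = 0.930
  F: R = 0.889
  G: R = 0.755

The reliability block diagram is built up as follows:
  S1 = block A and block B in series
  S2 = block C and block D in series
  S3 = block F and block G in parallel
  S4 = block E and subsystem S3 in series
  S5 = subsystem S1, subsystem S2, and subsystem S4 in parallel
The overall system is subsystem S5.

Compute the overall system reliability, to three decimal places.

Series (A and B): 0.94900 × 0.79100 = 0.75066
Series (C and D): 0.86300 × 0.98500 = 0.85006
Parallel (F and G): 1 − (1 − 0.88900)(1 − 0.75500) = 0.97281
Series (E and [0.97281]): 0.93000 × 0.97281 = 0.90471
Parallel ([0.75066], [0.85006], and [0.90471]): 1 − (1 − 0.75066)(1 − 0.85006)(1 − 0.90471) = 0.996

0.996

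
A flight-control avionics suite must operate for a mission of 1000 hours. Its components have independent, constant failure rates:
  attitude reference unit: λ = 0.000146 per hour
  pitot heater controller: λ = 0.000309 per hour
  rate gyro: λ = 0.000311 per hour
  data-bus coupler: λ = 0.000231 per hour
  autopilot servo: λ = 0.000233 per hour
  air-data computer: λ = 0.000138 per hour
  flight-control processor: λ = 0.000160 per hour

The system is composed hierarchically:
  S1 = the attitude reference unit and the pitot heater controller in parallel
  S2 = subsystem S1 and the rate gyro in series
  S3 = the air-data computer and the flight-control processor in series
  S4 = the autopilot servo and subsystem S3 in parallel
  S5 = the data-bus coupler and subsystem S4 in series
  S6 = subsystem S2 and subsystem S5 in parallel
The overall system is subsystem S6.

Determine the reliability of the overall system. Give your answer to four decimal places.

R(attitude reference unit) = exp(−0.000146 × 1000) = 0.864158
R(pitot heater controller) = exp(−0.000309 × 1000) = 0.734181
R(rate gyro) = exp(−0.000311 × 1000) = 0.732714
R(data-bus coupler) = exp(−0.000231 × 1000) = 0.793739
R(autopilot servo) = exp(−0.000233 × 1000) = 0.792154
R(air-data computer) = exp(−0.000138 × 1000) = 0.871099
R(flight-control processor) = exp(−0.000160 × 1000) = 0.852144
Parallel (attitude reference unit and pitot heater controller): 1 − (1 − 0.864158)(1 − 0.734181) = 0.963891
Series ([0.963891] and rate gyro): 0.963891 × 0.732714 = 0.706256
Series (air-data computer and flight-control processor): 0.871099 × 0.852144 = 0.742302
Parallel (autopilot servo and [0.742302]): 1 − (1 − 0.792154)(1 − 0.742302) = 0.946439
Series (data-bus coupler and [0.946439]): 0.793739 × 0.946439 = 0.751226
Parallel ([0.706256] and [0.751226]): 1 − (1 − 0.706256)(1 − 0.751226) = 0.9269

0.9269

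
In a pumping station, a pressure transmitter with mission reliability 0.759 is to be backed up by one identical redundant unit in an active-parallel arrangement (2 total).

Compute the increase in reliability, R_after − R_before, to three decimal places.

R_before = 0.759
R_after = 1 − (1 − 0.759)^2 = 0.942
ΔR = 0.942 − 0.759 = 0.183

0.183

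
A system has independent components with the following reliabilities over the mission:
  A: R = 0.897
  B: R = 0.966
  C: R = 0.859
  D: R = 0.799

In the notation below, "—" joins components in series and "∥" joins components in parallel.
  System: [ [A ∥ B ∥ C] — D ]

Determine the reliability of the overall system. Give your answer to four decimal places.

0.7986

Parallel (A, B, and C): 1 − (1 − 0.897000)(1 − 0.966000)(1 − 0.859000) = 0.999506
Series ([0.999506] and D): 0.999506 × 0.799000 = 0.7986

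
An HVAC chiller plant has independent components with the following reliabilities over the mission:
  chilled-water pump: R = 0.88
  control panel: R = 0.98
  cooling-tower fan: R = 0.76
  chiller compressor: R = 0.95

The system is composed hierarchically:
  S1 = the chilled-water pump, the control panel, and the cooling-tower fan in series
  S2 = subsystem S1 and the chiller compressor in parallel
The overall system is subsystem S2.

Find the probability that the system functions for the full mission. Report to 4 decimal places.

Series (chilled-water pump, control panel, and cooling-tower fan): 0.880000 × 0.980000 × 0.760000 = 0.655424
Parallel ([0.655424] and chiller compressor): 1 − (1 − 0.655424)(1 − 0.950000) = 0.9828

0.9828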